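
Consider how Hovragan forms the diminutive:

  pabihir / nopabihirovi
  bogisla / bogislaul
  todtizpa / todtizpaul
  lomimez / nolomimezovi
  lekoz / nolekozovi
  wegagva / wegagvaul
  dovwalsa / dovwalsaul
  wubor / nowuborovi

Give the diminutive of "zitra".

"zitra" ends in -a. The stems ending in -a (wegagva → wegagvaul, todtizpa → todtizpaul, dovwalsa → dovwalsaul) add -ul.
So zitra → zitraul.

zitraul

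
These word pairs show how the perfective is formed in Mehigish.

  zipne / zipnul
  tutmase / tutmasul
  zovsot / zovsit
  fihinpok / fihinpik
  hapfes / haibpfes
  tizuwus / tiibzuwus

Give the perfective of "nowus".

noibwus

zipne and hapfes both have last vowel 'e' yet inflect differently (zipnul, haibpfes), so the last vowel is not what conditions the rule; the final letter is.
"nowus" ends in -s. The stems ending in -s (hapfes → haibpfes, tizuwus → tiibzuwus) insert -ib- after the first vowel.
The other patterns: stems ending in -e drop the final letter and add -ul; stems ending in -k or -t change the last vowel to 'i'.
So nowus → noibwus.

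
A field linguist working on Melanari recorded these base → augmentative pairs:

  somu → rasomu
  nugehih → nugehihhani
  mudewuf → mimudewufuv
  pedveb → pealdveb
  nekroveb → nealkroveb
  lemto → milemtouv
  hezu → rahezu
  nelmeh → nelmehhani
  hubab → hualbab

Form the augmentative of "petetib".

pealtetib

"petetib" ends in -b. The stems ending in -b (pedveb → pealdveb, hubab → hualbab, nekroveb → nealkroveb) insert -al- after the first vowel.
The other patterns: stems ending in -f or -o add mi- … -uv around the stem; stems ending in -h double the final consonant and add -ani; stems ending in -u add the prefix ra-.
So petetib → pealtetib.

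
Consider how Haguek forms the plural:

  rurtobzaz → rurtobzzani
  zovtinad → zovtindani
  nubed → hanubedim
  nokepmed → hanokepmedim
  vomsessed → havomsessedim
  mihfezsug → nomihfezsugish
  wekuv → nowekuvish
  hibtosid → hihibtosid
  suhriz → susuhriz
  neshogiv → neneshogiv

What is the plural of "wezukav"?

zovtinad and nubed both end in -d yet inflect differently (zovtindani, hanubedim), so the final letter is not what conditions the rule; the last vowel is.
"wezukav" has last vowel 'a'. The stems whose last vowel is 'a' (rurtobzaz → rurtobzzani, zovtinad → zovtindani) delete the last vowel and add -ani.
So wezukav → wezukvani.

wezukvani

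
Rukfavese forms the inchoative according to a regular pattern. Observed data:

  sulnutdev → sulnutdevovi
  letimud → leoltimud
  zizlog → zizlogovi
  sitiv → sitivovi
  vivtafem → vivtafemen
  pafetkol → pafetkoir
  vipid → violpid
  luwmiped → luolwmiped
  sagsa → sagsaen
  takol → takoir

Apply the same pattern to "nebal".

"nebal" ends in -l. The stems ending in -l (takol → takoir, pafetkol → pafetkoir) drop the final letter and add -ir.
The other patterns: stems ending in -g or -v add -ovi; stems ending in -d insert -ol- after the first vowel; stems ending in -a or -m add -en.
So nebal → nebair.

nebair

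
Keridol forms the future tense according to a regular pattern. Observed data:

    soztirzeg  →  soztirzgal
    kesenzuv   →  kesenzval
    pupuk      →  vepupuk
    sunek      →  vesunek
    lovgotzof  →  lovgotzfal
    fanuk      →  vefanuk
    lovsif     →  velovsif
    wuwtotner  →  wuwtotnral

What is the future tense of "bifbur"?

vebifbur

lovsif and lovgotzof both end in -f yet inflect differently (velovsif, lovgotzfal), so the final letter is not what conditions the rule; the number of vowels is.
"bifbur" has 2 vowels. The stems with 2 vowels (fanuk → vefanuk, pupuk → vepupuk, sunek → vesunek) add the prefix ve-.
The other pattern: stems with 3 vowels delete the last vowel and add -al.
So bifbur → vebifbur.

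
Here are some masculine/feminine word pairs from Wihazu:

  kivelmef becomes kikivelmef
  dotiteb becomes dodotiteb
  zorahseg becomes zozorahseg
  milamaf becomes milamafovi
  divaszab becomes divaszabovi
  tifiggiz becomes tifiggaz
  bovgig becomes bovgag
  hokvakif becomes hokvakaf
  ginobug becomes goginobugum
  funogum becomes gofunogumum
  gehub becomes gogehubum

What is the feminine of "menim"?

kivelmef and milamaf both end in -f yet inflect differently (kikivelmef, milamafovi), so the final letter is not what conditions the rule; the last vowel is.
"menim" has last vowel 'i'. The stems whose last vowel is 'i' (tifiggiz → tifiggaz, bovgig → bovgag, hokvakif → hokvakaf) change the last vowel to 'a'.
The other patterns: stems whose last vowel is 'e' repeat the first consonant+vowel as a prefix; stems whose last vowel is 'a' add -ovi; stems whose last vowel is 'u' add go- … -um around the stem.
So menim → menam.

menam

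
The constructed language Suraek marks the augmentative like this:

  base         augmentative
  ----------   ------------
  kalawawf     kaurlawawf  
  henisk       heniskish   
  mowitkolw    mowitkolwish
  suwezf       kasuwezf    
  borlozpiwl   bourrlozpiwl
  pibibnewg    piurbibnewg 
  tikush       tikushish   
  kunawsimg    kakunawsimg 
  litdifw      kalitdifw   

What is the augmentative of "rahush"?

rahushish

"rahush" has second-to-last letter 's'. The stems whose second-to-last letter is 's' (henisk → heniskish, tikush → tikushish) add -ish.
So rahush → rahushish.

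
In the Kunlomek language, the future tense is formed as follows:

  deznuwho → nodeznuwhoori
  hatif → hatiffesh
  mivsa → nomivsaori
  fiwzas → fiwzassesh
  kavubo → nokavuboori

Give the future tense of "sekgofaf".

sekgofaffesh

"sekgofaf" ends in a consonant. The stems ending in a consonant (fiwzas → fiwzassesh, hatif → hatiffesh) double the final consonant and add -esh.
The other pattern: stems ending in a vowel add no- … -ori around the stem.
So sekgofaf → sekgofaffesh.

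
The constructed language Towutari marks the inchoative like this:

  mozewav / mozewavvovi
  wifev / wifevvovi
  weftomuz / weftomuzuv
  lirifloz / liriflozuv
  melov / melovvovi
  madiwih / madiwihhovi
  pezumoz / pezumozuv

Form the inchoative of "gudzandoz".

gudzandozuv

"gudzandoz" ends in -z. The stems ending in -z (lirifloz → liriflozuv, weftomuz → weftomuzuv, pezumoz → pezumozuv) add -uv.
So gudzandoz → gudzandozuv.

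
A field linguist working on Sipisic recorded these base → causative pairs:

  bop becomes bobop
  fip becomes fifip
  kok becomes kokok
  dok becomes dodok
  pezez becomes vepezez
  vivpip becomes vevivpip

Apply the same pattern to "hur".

huhur

bop and vivpip both end in -p yet inflect differently (bobop, vevivpip), so the final letter is not what conditions the rule; the number of vowels is.
"hur" has 1 vowel. The stems with 1 vowel (bop → bobop, fip → fifip, kok → kokok) repeat the first consonant+vowel as a prefix.
The other pattern: stems with 2 vowels add the prefix ve-.
So hur → huhur.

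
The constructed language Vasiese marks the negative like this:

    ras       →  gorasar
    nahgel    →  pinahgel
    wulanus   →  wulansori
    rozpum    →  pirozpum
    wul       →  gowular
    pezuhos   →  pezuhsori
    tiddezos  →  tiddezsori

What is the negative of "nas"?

gonasar

wul and nahgel both end in -l yet inflect differently (gowular, pinahgel), so the final letter is not what conditions the rule; the number of vowels is.
"nas" has 1 vowel. The stems with 1 vowel (ras → gorasar, wul → gowular) add go- … -ar around the stem.
The other patterns: stems with 2 vowels add the prefix pi-; stems with 3 vowels delete the last vowel and add -ori.
So nas → gonasar.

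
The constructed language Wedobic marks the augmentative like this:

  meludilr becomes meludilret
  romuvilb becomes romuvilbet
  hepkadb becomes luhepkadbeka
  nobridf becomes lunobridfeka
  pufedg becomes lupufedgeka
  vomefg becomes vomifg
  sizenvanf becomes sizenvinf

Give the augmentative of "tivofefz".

romuvilb and hepkadb both end in -b yet inflect differently (romuvilbet, luhepkadbeka), so the final letter is not what conditions the rule; the second-to-last letter is.
"tivofefz" has second-to-last letter 'f'. The one such stem in the data (vomefg → vomifg) changes the last vowel to 'i' (as does sizenvanf), so the same rule applies.
So tivofefz → tivofifz.

tivofifz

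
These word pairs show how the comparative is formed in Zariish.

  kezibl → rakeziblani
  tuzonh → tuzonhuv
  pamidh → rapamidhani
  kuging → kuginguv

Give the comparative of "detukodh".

radetukodhani

"detukodh" has second-to-last letter 'd'. The one such stem in the data (pamidh → rapamidhani) adds ra- … -ani around the stem, so the same rule applies.
The other pattern: stems whose second-to-last letter is 'n' add -uv.
So detukodh → radetukodhani.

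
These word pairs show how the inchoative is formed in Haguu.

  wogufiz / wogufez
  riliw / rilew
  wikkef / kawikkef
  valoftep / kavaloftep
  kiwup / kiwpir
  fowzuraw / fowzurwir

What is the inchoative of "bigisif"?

bigisef

valoftep and kiwup both end in -p yet inflect differently (kavaloftep, kiwpir), so the final letter is not what conditions the rule; the last vowel is.
"bigisif" has last vowel 'i'. The stems whose last vowel is 'i' (wogufiz → wogufez, riliw → rilew) change the last vowel to 'e'.
The other patterns: stems whose last vowel is 'e' add the prefix ka-; stems whose last vowel is 'a' or 'u' delete the last vowel and add -ir.
So bigisif → bigisef.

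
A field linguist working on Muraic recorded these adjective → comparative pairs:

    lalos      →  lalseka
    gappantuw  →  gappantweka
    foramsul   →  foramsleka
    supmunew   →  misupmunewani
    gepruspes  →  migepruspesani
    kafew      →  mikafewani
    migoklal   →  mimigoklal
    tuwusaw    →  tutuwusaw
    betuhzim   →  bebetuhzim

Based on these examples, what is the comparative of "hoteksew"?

"hoteksew" has last vowel 'e'. The stems whose last vowel is 'e' (supmunew → misupmunewani, gepruspes → migepruspesani, kafew → mikafewani) add mi- … -ani around the stem.
So hoteksew → mihoteksewani.

mihoteksewani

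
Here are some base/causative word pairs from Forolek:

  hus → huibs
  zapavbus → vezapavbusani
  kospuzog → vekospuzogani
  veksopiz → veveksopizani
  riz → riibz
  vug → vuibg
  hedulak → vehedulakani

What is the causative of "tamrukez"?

vug and kospuzog both end in -g yet inflect differently (vuibg, vekospuzogani), so the final letter is not what conditions the rule; the number of vowels is.
"tamrukez" has 3 vowels. The stems with 3 vowels (hedulak → vehedulakani, kospuzog → vekospuzogani, veksopiz → veveksopizani) add ve- … -ani around the stem.
The other pattern: stems with 1 vowel insert -ib- after the first vowel.
So tamrukez → vetamrukezani.

vetamrukezani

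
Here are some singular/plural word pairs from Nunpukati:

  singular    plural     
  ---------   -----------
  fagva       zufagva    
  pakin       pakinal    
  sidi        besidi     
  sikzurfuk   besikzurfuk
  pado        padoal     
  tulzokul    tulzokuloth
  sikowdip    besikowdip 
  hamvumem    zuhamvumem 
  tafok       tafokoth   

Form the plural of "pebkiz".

"pebkiz" begins with p-. The stems beginning with p- (pakin → pakinal, pado → padoal) add -al.
The other patterns: stems beginning with s- add the prefix be-; stems beginning with t- add -oth; stems beginning with f- or h- add the prefix zu-.
So pebkiz → pebkizal.

pebkizal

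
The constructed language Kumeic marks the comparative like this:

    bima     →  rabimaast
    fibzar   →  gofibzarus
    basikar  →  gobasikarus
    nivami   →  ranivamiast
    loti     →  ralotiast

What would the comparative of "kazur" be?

gokazurus

bima and fibzar both have last vowel 'a' yet inflect differently (rabimaast, gofibzarus), so the last vowel is not what conditions the rule; whether the stem ends in a vowel or a consonant is.
"kazur" ends in a consonant. The stems ending in a consonant (fibzar → gofibzarus, basikar → gobasikarus) add go- … -us around the stem.
So kazur → gokazurus.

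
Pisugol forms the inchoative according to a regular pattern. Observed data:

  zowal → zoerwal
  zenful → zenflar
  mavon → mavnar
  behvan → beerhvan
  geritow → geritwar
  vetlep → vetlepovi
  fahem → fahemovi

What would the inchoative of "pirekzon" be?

"pirekzon" has last vowel 'o'. The stems whose last vowel is 'o' (geritow → geritwar, mavon → mavnar) delete the last vowel and add -ar.
The other patterns: stems whose last vowel is 'e' add -ovi; stems whose last vowel is 'a' insert -er- after the first vowel.
So pirekzon → pirekznar.

pirekznar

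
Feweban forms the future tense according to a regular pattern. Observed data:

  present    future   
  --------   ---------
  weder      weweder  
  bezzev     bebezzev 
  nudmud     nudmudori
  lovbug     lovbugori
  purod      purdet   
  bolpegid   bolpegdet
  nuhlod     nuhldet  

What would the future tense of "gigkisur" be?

gigkisurori

nudmud and purod both end in -d yet inflect differently (nudmudori, purdet), so the final letter is not what conditions the rule; the last vowel is.
"gigkisur" has last vowel 'u'. The stems whose last vowel is 'u' (nudmud → nudmudori, lovbug → lovbugori) add -ori.
The other patterns: stems whose last vowel is 'e' repeat the first consonant+vowel as a prefix; stems whose last vowel is 'i' or 'o' delete the last vowel and add -et.
So gigkisur → gigkisurori.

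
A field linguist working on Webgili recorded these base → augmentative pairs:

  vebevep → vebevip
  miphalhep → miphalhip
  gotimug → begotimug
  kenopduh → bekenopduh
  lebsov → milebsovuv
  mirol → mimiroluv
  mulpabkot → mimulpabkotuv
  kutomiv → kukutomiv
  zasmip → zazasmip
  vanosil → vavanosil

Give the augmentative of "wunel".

wunil

lebsov and kutomiv both end in -v yet inflect differently (milebsovuv, kukutomiv), so the final letter is not what conditions the rule; the last vowel is.
"wunel" has last vowel 'e'. The stems whose last vowel is 'e' (vebevep → vebevip, miphalhep → miphalhip) change the last vowel to 'i'.
So wunel → wunil.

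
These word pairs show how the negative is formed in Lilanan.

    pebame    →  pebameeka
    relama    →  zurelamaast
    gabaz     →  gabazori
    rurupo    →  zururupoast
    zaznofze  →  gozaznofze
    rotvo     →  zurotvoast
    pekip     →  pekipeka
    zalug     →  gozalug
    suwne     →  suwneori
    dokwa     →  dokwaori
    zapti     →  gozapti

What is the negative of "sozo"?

zaznofze and pebame both end in -e yet inflect differently (gozaznofze, pebameeka), so the final letter is not what conditions the rule; the first letter is.
"sozo" begins with s-. The one such stem in the data (suwne → suwneori) adds -ori, so the same rule applies.
So sozo → sozoori.

sozoori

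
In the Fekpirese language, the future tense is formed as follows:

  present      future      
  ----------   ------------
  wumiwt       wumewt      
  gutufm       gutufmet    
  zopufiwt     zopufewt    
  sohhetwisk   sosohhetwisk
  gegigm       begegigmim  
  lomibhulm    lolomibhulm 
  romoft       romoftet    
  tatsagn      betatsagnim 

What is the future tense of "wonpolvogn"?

bewonpolvognim

gutufm and gegigm both end in -m yet inflect differently (gutufmet, begegigmim), so the final letter is not what conditions the rule; the second-to-last letter is.
"wonpolvogn" has second-to-last letter 'g'. The stems whose second-to-last letter is 'g' (tatsagn → betatsagnim, gegigm → begegigmim) add be- … -im around the stem.
So wonpolvogn → bewonpolvognim.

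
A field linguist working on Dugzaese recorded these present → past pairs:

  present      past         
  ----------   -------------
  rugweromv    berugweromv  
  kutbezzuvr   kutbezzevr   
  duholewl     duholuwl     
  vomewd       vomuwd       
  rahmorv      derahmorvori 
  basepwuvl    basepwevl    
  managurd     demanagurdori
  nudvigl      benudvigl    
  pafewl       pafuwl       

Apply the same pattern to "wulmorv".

dewulmorvori

"wulmorv" has second-to-last letter 'r'. The stems whose second-to-last letter is 'r' (managurd → demanagurdori, rahmorv → derahmorvori) add de- … -ori around the stem.
So wulmorv → dewulmorvori.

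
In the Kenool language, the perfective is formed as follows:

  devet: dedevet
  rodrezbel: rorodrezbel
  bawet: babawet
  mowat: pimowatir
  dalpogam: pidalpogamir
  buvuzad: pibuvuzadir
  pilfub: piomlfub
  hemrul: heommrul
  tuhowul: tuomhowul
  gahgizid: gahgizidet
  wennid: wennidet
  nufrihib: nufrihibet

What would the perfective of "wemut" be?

weommut

devet and mowat both end in -t yet inflect differently (dedevet, pimowatir), so the final letter is not what conditions the rule; the last vowel is.
"wemut" has last vowel 'u'. The stems whose last vowel is 'u' (pilfub → piomlfub, hemrul → heommrul, tuhowul → tuomhowul) insert -om- after the first vowel.
The other patterns: stems whose last vowel is 'e' repeat the first consonant+vowel as a prefix; stems whose last vowel is 'a' add pi- … -ir around the stem; stems whose last vowel is 'i' add -et.
So wemut → weommut.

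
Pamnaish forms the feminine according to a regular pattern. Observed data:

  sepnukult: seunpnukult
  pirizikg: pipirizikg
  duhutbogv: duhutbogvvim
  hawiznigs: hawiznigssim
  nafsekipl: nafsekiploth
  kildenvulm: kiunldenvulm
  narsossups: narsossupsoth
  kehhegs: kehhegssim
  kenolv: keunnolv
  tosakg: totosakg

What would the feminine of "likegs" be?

kenolv and duhutbogv both end in -v yet inflect differently (keunnolv, duhutbogvvim), so the final letter is not what conditions the rule; the second-to-last letter is.
"likegs" has second-to-last letter 'g'. The stems whose second-to-last letter is 'g' (kehhegs → kehhegssim, hawiznigs → hawiznigssim, duhutbogv → duhutbogvvim) double the final consonant and add -im.
So likegs → likegssim.

likegssim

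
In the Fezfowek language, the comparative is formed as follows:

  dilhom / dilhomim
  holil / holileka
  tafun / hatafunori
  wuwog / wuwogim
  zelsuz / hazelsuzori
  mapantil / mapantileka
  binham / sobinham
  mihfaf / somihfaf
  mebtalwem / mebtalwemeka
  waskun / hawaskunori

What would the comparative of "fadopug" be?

hafadopugori

"fadopug" has last vowel 'u'. The stems whose last vowel is 'u' (waskun → hawaskunori, tafun → hatafunori, zelsuz → hazelsuzori) add ha- … -ori around the stem.
The other patterns: stems whose last vowel is 'o' add -im; stems whose last vowel is 'a' add the prefix so-; stems whose last vowel is 'e' or 'i' add -eka.
So fadopug → hafadopugori.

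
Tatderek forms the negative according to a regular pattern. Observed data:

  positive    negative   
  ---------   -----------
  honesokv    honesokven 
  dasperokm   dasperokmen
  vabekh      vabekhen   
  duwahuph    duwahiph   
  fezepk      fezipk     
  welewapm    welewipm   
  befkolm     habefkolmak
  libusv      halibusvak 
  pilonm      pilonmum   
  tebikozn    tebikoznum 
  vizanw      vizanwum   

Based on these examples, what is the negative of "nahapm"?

vabekh and duwahuph both end in -h yet inflect differently (vabekhen, duwahiph), so the final letter is not what conditions the rule; the second-to-last letter is.
"nahapm" has second-to-last letter 'p'. The stems whose second-to-last letter is 'p' (duwahuph → duwahiph, fezepk → fezipk, welewapm → welewipm) change the last vowel to 'i'.
So nahapm → nahipm.

nahipm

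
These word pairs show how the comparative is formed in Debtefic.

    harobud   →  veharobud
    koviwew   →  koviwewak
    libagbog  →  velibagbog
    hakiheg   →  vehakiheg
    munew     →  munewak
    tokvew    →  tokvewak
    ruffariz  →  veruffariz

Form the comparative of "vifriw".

vifriwak

munew and hakiheg both have last vowel 'e' yet inflect differently (munewak, vehakiheg), so the last vowel is not what conditions the rule; the final letter is.
"vifriw" ends in -w. The stems ending in -w (munew → munewak, tokvew → tokvewak, koviwew → koviwewak) add -ak.
So vifriw → vifriwak.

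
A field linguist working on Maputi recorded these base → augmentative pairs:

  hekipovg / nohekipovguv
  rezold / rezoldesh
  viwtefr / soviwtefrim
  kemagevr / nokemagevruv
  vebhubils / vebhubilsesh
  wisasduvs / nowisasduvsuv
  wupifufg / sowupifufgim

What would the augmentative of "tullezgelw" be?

wupifufg and hekipovg both end in -g yet inflect differently (sowupifufgim, nohekipovguv), so the final letter is not what conditions the rule; the second-to-last letter is.
"tullezgelw" has second-to-last letter 'l'. The stems whose second-to-last letter is 'l' (vebhubils → vebhubilsesh, rezold → rezoldesh) add -esh.
The other patterns: stems whose second-to-last letter is 'f' add so- … -im around the stem; stems whose second-to-last letter is 'v' add no- … -uv around the stem.
So tullezgelw → tullezgelwesh.

tullezgelwesh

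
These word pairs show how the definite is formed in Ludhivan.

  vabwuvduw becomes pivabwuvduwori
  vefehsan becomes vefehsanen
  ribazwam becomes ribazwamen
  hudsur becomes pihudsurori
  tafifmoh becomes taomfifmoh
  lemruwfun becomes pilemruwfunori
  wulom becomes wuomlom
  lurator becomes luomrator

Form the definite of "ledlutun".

piledlutunori

hudsur and lurator both end in -r yet inflect differently (pihudsurori, luomrator), so the final letter is not what conditions the rule; the last vowel is.
"ledlutun" has last vowel 'u'. The stems whose last vowel is 'u' (vabwuvduw → pivabwuvduwori, lemruwfun → pilemruwfunori, hudsur → pihudsurori) add pi- … -ori around the stem.
The other patterns: stems whose last vowel is 'o' insert -om- after the first vowel; stems whose last vowel is 'a' add -en.
So ledlutun → piledlutunori.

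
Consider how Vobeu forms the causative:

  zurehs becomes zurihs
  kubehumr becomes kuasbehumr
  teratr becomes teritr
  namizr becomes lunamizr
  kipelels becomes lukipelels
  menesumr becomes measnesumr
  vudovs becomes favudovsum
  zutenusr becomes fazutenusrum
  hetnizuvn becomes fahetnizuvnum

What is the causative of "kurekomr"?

"kurekomr" has second-to-last letter 'm'. The stems whose second-to-last letter is 'm' (kubehumr → kuasbehumr, menesumr → measnesumr) insert -as- after the first vowel.
So kurekomr → kuasrekomr.

kuasrekomr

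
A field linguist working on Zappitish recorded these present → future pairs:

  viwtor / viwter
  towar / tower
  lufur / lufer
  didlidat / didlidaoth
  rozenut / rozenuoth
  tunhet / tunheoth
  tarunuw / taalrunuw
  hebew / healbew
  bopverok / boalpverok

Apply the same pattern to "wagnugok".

"wagnugok" ends in -k. The one such stem in the data (bopverok → boalpverok) inserts -al- after the first vowel (as do tarunuw, hebew), so the same rule applies.
So wagnugok → waalgnugok.

waalgnugok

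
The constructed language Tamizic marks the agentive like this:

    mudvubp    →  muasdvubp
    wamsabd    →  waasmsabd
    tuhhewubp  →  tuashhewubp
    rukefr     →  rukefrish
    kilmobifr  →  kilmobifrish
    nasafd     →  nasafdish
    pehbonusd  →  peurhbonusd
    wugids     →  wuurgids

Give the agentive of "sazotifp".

wamsabd and nasafd both end in -d yet inflect differently (waasmsabd, nasafdish), so the final letter is not what conditions the rule; the second-to-last letter is.
"sazotifp" has second-to-last letter 'f'. The stems whose second-to-last letter is 'f' (rukefr → rukefrish, kilmobifr → kilmobifrish, nasafd → nasafdish) add -ish.
So sazotifp → sazotifpish.

sazotifpish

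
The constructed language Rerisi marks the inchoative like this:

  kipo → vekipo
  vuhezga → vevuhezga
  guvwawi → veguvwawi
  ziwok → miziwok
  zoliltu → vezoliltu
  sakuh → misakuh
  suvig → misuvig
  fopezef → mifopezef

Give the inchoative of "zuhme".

vezuhme

"zuhme" ends in a vowel. The stems ending in a vowel (zoliltu → vezoliltu, kipo → vekipo, guvwawi → veguvwawi) add the prefix ve-.
The other pattern: stems ending in a consonant add the prefix mi-.
So zuhme → vezuhme.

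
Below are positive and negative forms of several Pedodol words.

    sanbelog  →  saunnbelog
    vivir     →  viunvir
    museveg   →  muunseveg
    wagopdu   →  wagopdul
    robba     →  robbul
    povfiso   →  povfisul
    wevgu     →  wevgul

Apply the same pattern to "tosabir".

tounsabir

sanbelog and povfiso both have last vowel 'o' yet inflect differently (saunnbelog, povfisul), so the last vowel is not what conditions the rule; whether the stem ends in a vowel or a consonant is.
"tosabir" ends in a consonant. The stems ending in a consonant (sanbelog → saunnbelog, vivir → viunvir, museveg → muunseveg) insert -un- after the first vowel.
The other pattern: stems ending in a vowel drop the final letter and add -ul.
So tosabir → tounsabir.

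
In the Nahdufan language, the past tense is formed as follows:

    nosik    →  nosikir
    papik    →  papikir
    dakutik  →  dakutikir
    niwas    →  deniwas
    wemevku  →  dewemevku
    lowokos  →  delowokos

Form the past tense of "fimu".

defimu

nosik and niwas both begin with n- yet inflect differently (nosikir, deniwas), so the first letter is not what conditions the rule; the final letter is.
"fimu" ends in -u. The one such stem in the data (wemevku → dewemevku) adds the prefix de-, so the same rule applies.
So fimu → defimu.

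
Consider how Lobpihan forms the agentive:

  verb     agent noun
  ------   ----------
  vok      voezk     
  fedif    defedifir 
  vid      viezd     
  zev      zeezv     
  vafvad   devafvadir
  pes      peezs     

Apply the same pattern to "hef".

vid and vafvad both end in -d yet inflect differently (viezd, devafvadir), so the final letter is not what conditions the rule; the number of vowels is.
"hef" has 1 vowel. The stems with 1 vowel (zev → zeezv, vid → viezd, vok → voezk) insert -ez- after the first vowel.
So hef → heezf.

heezf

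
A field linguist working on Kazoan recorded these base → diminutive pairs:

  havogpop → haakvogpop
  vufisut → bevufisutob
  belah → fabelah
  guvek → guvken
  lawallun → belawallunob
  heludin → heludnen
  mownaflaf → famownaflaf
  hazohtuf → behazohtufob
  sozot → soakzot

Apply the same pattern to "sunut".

hazohtuf and mownaflaf both end in -f yet inflect differently (behazohtufob, famownaflaf), so the final letter is not what conditions the rule; the last vowel is.
"sunut" has last vowel 'u'. The stems whose last vowel is 'u' (vufisut → bevufisutob, lawallun → belawallunob, hazohtuf → behazohtufob) add be- … -ob around the stem.
So sunut → besunutob.

besunutob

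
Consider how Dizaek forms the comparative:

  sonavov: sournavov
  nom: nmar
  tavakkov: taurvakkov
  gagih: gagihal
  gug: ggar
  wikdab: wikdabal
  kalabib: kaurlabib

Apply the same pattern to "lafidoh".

laurfidoh

wikdab and kalabib both end in -b yet inflect differently (wikdabal, kaurlabib), so the final letter is not what conditions the rule; the number of vowels is.
"lafidoh" has 3 vowels. The stems with 3 vowels (tavakkov → taurvakkov, kalabib → kaurlabib, sonavov → sournavov) insert -ur- after the first vowel.
The other patterns: stems with 1 vowel delete the last vowel and add -ar; stems with 2 vowels add -al.
So lafidoh → laurfidoh.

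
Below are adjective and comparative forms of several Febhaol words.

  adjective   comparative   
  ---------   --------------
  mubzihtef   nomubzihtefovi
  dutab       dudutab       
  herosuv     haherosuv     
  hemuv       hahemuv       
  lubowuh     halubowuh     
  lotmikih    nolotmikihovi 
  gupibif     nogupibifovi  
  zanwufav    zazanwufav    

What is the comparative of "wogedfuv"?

hawogedfuv

"wogedfuv" has last vowel 'u'. The stems whose last vowel is 'u' (hemuv → hahemuv, herosuv → haherosuv, lubowuh → halubowuh) add the prefix ha-.
The other patterns: stems whose last vowel is 'a' repeat the first consonant+vowel as a prefix; stems whose last vowel is 'e' or 'i' add no- … -ovi around the stem.
So wogedfuv → hawogedfuv.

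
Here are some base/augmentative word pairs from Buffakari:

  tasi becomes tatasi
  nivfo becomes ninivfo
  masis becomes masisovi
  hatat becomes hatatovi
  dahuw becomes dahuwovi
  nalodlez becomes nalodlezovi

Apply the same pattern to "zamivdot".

tasi and masis both have last vowel 'i' yet inflect differently (tatasi, masisovi), so the last vowel is not what conditions the rule; whether the stem ends in a vowel or a consonant is.
"zamivdot" ends in a consonant. The stems ending in a consonant (masis → masisovi, hatat → hatatovi, dahuw → dahuwovi) add -ovi.
The other pattern: stems ending in a vowel repeat the first consonant+vowel as a prefix.
So zamivdot → zamivdotovi.

zamivdotovi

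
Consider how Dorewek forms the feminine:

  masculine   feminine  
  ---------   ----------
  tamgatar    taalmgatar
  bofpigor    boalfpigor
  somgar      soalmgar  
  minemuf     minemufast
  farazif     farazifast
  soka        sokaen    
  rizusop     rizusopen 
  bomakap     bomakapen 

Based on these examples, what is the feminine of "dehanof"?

tamgatar and soka both have last vowel 'a' yet inflect differently (taalmgatar, sokaen), so the last vowel is not what conditions the rule; the final letter is.
"dehanof" ends in -f. The stems ending in -f (minemuf → minemufast, farazif → farazifast) add -ast.
So dehanof → dehanofast.

dehanofast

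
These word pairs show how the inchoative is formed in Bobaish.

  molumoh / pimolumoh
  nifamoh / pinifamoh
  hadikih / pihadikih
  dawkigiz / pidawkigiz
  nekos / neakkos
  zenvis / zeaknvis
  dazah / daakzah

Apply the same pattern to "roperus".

piroperus

hadikih and dazah both end in -h yet inflect differently (pihadikih, daakzah), so the final letter is not what conditions the rule; the number of vowels is.
"roperus" has 3 vowels. The stems with 3 vowels (dawkigiz → pidawkigiz, hadikih → pihadikih, molumoh → pimolumoh) add the prefix pi-.
The other pattern: stems with 2 vowels insert -ak- after the first vowel.
So roperus → piroperus.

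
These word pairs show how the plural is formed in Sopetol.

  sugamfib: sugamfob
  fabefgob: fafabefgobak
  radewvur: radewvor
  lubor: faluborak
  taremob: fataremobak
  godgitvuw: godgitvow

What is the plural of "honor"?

fahonorak

fabefgob and sugamfib both end in -b yet inflect differently (fafabefgobak, sugamfob), so the final letter is not what conditions the rule; the last vowel is.
"honor" has last vowel 'o'. The stems whose last vowel is 'o' (fabefgob → fafabefgobak, taremob → fataremobak, lubor → faluborak) add fa- … -ak around the stem.
So honor → fahonorak.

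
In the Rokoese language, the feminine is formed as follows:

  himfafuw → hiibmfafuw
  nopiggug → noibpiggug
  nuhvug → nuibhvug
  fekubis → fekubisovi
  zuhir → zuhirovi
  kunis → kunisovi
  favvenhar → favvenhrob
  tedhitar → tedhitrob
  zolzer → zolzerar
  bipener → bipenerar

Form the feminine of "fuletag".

zuhir and favvenhar both end in -r yet inflect differently (zuhirovi, favvenhrob), so the final letter is not what conditions the rule; the last vowel is.
"fuletag" has last vowel 'a'. The stems whose last vowel is 'a' (favvenhar → favvenhrob, tedhitar → tedhitrob) delete the last vowel and add -ob.
So fuletag → fuletgob.

fuletgob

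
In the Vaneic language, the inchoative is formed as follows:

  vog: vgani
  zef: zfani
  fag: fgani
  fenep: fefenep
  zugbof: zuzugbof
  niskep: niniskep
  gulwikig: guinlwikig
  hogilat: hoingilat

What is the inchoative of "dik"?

zef and zugbof both end in -f yet inflect differently (zfani, zuzugbof), so the final letter is not what conditions the rule; the number of vowels is.
"dik" has 1 vowel. The stems with 1 vowel (vog → vgani, zef → zfani, fag → fgani) delete the last vowel and add -ani.
The other patterns: stems with 2 vowels repeat the first consonant+vowel as a prefix; stems with 3 vowels insert -in- after the first vowel.
So dik → dkani.

dkani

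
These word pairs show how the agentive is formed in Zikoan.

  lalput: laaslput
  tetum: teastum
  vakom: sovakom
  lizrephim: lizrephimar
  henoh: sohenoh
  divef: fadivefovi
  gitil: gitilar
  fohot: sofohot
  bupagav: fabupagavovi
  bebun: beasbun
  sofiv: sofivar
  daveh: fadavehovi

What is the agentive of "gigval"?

daveh and henoh both end in -h yet inflect differently (fadavehovi, sohenoh), so the final letter is not what conditions the rule; the last vowel is.
"gigval" has last vowel 'a'. The one such stem in the data (bupagav → fabupagavovi) adds fa- … -ovi around the stem, so the same rule applies.
So gigval → fagigvalovi.

fagigvalovi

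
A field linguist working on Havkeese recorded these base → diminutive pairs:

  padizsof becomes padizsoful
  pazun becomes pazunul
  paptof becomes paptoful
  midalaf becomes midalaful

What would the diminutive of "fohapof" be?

Every pair shown (padizsof → padizsoful, pazun → pazunul, paptof → paptoful, …) follows the same rule: add -ul.
So fohapof → fohapoful.

fohapoful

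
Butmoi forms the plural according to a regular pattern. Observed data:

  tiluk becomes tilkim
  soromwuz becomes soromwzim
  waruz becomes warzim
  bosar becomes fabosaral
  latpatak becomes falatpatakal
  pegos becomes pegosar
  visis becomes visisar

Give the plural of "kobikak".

"kobikak" has last vowel 'a'. The stems whose last vowel is 'a' (bosar → fabosaral, latpatak → falatpatakal) add fa- … -al around the stem.
So kobikak → fakobikakal.

fakobikakal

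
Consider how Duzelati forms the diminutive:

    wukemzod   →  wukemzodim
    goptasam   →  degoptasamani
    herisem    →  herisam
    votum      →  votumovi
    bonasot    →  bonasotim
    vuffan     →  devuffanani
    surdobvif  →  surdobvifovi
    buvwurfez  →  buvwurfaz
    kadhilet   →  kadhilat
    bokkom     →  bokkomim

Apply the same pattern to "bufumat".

debufumatani

goptasam and bokkom both end in -m yet inflect differently (degoptasamani, bokkomim), so the final letter is not what conditions the rule; the last vowel is.
"bufumat" has last vowel 'a'. The stems whose last vowel is 'a' (goptasam → degoptasamani, vuffan → devuffanani) add de- … -ani around the stem.
The other patterns: stems whose last vowel is 'o' add -im; stems whose last vowel is 'e' change the last vowel to 'a'; stems whose last vowel is 'i' or 'u' add -ovi.
So bufumat → debufumatani.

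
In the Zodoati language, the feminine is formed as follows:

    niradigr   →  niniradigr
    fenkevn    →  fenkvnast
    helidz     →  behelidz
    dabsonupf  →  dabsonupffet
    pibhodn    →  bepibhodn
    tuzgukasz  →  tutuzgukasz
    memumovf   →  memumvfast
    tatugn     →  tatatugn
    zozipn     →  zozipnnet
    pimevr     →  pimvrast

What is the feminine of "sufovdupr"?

sufovduprret

memumovf and dabsonupf both end in -f yet inflect differently (memumvfast, dabsonupffet), so the final letter is not what conditions the rule; the second-to-last letter is.
"sufovdupr" has second-to-last letter 'p'. The stems whose second-to-last letter is 'p' (dabsonupf → dabsonupffet, zozipn → zozipnnet) double the final consonant and add -et.
The other patterns: stems whose second-to-last letter is 'v' delete the last vowel and add -ast; stems whose second-to-last letter is 'd' add the prefix be-; stems whose second-to-last letter is 'g' or 's' repeat the first consonant+vowel as a prefix.
So sufovdupr → sufovduprret.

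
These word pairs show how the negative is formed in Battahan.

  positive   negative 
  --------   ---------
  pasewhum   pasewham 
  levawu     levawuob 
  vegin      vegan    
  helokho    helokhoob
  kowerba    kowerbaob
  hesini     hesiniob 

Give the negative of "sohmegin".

hesini and vegin both have last vowel 'i' yet inflect differently (hesiniob, vegan), so the last vowel is not what conditions the rule; whether the stem ends in a vowel or a consonant is.
"sohmegin" ends in a consonant. The stems ending in a consonant (vegin → vegan, pasewhum → pasewham) change the last vowel to 'a'.
The other pattern: stems ending in a vowel add -ob.
So sohmegin → sohmegan.

sohmegan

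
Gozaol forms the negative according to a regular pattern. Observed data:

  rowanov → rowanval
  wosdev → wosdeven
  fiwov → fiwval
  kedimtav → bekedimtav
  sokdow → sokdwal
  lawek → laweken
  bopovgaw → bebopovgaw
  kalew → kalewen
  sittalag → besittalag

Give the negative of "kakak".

sokdow and kalew both end in -w yet inflect differently (sokdwal, kalewen), so the final letter is not what conditions the rule; the last vowel is.
"kakak" has last vowel 'a'. The stems whose last vowel is 'a' (bopovgaw → bebopovgaw, kedimtav → bekedimtav, sittalag → besittalag) add the prefix be-.
The other patterns: stems whose last vowel is 'o' delete the last vowel and add -al; stems whose last vowel is 'e' add -en.
So kakak → bekakak.

bekakak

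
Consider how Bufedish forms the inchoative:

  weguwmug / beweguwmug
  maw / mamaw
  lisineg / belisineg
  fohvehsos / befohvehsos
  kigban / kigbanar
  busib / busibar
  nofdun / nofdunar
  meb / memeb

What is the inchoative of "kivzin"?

kivzinar

"kivzin" has 2 vowels. The stems with 2 vowels (kigban → kigbanar, nofdun → nofdunar, busib → busibar) add -ar.
The other patterns: stems with 1 vowel repeat the first consonant+vowel as a prefix; stems with 3 vowels add the prefix be-.
So kivzin → kivzinar.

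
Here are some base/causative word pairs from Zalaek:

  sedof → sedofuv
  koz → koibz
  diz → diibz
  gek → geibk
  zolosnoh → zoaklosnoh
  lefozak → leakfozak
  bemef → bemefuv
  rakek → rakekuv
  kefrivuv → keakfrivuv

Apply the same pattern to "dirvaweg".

gek and rakek both end in -k yet inflect differently (geibk, rakekuv), so the final letter is not what conditions the rule; the number of vowels is.
"dirvaweg" has 3 vowels. The stems with 3 vowels (kefrivuv → keakfrivuv, lefozak → leakfozak, zolosnoh → zoaklosnoh) insert -ak- after the first vowel.
The other patterns: stems with 1 vowel insert -ib- after the first vowel; stems with 2 vowels add -uv.
So dirvaweg → diakrvaweg.

diakrvaweg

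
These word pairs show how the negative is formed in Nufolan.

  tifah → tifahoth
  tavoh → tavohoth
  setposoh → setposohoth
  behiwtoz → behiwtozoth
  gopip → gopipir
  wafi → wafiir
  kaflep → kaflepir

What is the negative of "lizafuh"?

tifah and gopip both have 2 vowels yet inflect differently (tifahoth, gopipir), so the number of vowels is not what conditions the rule; the final letter is.
"lizafuh" ends in -h. The stems ending in -h (tifah → tifahoth, tavoh → tavohoth, setposoh → setposohoth) add -oth.
The other pattern: stems ending in -i or -p add -ir.
So lizafuh → lizafuhoth.

lizafuhoth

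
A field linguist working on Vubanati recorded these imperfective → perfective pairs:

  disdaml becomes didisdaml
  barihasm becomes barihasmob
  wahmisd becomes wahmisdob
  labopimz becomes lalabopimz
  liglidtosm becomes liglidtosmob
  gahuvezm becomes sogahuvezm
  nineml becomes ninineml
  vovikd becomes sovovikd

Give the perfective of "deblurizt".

sodeblurizt

liglidtosm and gahuvezm both end in -m yet inflect differently (liglidtosmob, sogahuvezm), so the final letter is not what conditions the rule; the second-to-last letter is.
"deblurizt" has second-to-last letter 'z'. The one such stem in the data (gahuvezm → sogahuvezm) adds the prefix so-, so the same rule applies.
The other patterns: stems whose second-to-last letter is 's' add -ob; stems whose second-to-last letter is 'm' repeat the first consonant+vowel as a prefix.
So deblurizt → sodeblurizt.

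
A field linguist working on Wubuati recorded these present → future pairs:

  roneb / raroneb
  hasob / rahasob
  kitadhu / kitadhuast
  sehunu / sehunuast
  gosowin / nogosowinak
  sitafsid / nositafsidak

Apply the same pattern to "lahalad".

"lahalad" ends in -d. The one such stem in the data (sitafsid → nositafsidak) adds no- … -ak around the stem, so the same rule applies.
The other patterns: stems ending in -b add the prefix ra-; stems ending in -u add -ast.
So lahalad → nolahaladak.

nolahaladak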